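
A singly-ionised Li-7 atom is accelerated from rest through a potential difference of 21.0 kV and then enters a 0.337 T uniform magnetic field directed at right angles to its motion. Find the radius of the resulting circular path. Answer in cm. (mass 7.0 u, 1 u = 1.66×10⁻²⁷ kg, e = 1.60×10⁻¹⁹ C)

r ≈ 16.4 cm

The kinetic energy gained is K = qV = (1×1.60×10^-19)(2.10×10^4) = 3.36×10^-15 J.
v = √(2K/m) = 7.60×10^5 m/s.
r = mv/(qB) = (1.16×10^-26)(7.60×10^5) / [(1×1.60×10^-19)(0.337)] = 0.164 m.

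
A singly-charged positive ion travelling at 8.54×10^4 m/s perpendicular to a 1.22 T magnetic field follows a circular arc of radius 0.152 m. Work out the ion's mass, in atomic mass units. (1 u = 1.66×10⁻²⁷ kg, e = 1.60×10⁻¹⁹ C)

m ≈ 209 u

qvB = mv²/r ⇒ m = qBr/v.
m = (1×1.60×10^-19)(1.22)(0.152) / (8.54×10^4) = 3.47×10^-25 kg = 209 u.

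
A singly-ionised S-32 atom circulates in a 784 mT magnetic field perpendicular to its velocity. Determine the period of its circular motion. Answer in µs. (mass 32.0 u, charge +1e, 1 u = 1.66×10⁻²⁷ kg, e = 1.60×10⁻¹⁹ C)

T ≈ 2.66 µs

The cyclotron period is independent of speed: T = 2πm/(qB).
T = 2π(5.31×10^-26) / [(1×1.60×10^-19)(0.784)] = 2.66×10^-6 s.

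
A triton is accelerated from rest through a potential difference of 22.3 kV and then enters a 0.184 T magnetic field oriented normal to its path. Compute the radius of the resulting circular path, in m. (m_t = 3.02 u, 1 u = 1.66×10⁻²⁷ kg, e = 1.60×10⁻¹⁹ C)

r ≈ 0.203 m

The kinetic energy gained is K = qV = (1×1.60×10^-19)(2.23×10^4) = 3.57×10^-15 J.
v = √(2K/m) = 1.19×10^6 m/s.
r = mv/(qB) = (5.01×10^-27)(1.19×10^6) / [(1×1.60×10^-19)(0.184)] = 0.203 m.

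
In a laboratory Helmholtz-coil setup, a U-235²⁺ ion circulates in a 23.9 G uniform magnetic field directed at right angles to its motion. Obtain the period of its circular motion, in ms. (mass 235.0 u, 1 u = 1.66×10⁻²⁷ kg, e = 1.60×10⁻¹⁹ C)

The cyclotron period is independent of speed: T = 2πm/(qB).
T = 2π(3.90×10^-25) / [(2×1.60×10^-19)(2.39×10^-3)] = 3.20×10^-3 s.

T ≈ 3.20 ms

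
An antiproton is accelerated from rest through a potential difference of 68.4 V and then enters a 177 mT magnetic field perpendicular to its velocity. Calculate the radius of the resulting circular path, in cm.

r ≈ 0.675 cm

The kinetic energy gained is K = qV = (1×1.60×10^-19)(68.4) = 1.09×10^-17 J.
v = √(2K/m) = 1.14×10^5 m/s.
r = mv/(qB) = (1.67×10^-27)(1.14×10^5) / [(1×1.60×10^-19)(0.177)] = 6.75×10^-3 m.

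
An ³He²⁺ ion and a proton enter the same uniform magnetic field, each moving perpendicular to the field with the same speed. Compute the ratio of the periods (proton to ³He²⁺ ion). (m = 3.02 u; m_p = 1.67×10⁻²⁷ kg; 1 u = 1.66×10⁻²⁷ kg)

T = 2πm/(qB) is independent of speed, so T₂/T₁ = (m₂/q₂)/(m₁/q₁).
T_{proton}/T_{³He²⁺ ion} = (1.67×10^-27/1e) / (5.01×10^-27/2e) = 0.666.

ratio ≈ 0.666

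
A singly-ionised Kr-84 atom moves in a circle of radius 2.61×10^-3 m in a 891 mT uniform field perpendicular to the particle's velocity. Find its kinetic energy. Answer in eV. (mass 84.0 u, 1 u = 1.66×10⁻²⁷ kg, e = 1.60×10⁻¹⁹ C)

v = qBr/m = (1×1.60×10^-19)(0.891)(2.61×10^-3) / (1.39×10^-25) = 2670 m/s.
K = ½mv² = 0.5·(1.39×10^-25)·(2670)² = 4.96×10^-19 J = 3.10 eV.

K ≈ 3.10 eV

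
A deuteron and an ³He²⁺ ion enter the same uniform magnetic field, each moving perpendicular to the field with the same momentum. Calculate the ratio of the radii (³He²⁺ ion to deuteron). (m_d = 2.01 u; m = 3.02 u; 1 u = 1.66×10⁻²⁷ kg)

r = p/(qB) ⇒ at equal p, r ∝ 1/q.
r_{³He²⁺ ion}/r_{deuteron} = 0.500.

ratio ≈ 0.500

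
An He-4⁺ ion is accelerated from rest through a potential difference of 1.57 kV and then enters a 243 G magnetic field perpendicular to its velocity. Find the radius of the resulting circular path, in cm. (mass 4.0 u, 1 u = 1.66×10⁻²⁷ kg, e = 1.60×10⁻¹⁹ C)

r ≈ 47.0 cm

The kinetic energy gained is K = qV = (1×1.60×10^-19)(1570) = 2.51×10^-16 J.
v = √(2K/m) = 2.75×10^5 m/s.
r = mv/(qB) = (6.64×10^-27)(2.75×10^5) / [(1×1.60×10^-19)(0.0243)] = 0.470 m.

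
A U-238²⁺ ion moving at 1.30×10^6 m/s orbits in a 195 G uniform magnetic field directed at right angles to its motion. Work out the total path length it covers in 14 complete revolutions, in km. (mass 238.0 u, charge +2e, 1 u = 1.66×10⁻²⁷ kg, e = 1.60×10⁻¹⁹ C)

r = mv/(qB) = 82.3 m, so one revolution covers 2πr = 517 m.
In 14 revolutions: L = 14·2πr = 7240 m.

L ≈ 7.24 km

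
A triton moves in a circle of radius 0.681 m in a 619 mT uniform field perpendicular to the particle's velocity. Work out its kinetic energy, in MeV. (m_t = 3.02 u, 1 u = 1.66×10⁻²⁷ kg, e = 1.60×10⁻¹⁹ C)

K ≈ 2.84 MeV

v = qBr/m = (1×1.60×10^-19)(0.619)(0.681) / (5.01×10^-27) = 1.35×10^7 m/s.
K = ½mv² = 0.5·(5.01×10^-27)·(1.35×10^7)² = 4.54×10^-13 J = 2.84 MeV.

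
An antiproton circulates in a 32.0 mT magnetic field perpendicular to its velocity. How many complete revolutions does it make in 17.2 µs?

N = 8

T = 2πm/(qB) = 2π(1.67×10^-27) / [(1×1.60×10^-19)(0.0320)] = 2.0494×10^-6 s.
N = t/T = 1.72×10^-5 / 2.0494×10^-6 ≈ 8.39, so 8 complete revolutions.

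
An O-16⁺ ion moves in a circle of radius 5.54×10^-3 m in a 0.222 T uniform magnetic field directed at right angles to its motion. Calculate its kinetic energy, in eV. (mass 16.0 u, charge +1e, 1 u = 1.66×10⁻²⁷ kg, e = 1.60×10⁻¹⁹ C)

K ≈ 4.56 eV

v = qBr/m = (1×1.60×10^-19)(0.222)(5.54×10^-3) / (2.66×10^-26) = 7410 m/s.
K = ½mv² = 0.5·(2.66×10^-26)·(7410)² = 7.29×10^-19 J = 4.56 eV.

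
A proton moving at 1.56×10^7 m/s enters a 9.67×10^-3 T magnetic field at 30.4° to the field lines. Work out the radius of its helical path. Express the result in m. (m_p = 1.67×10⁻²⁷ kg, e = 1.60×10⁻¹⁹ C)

r ≈ 8.52 m

Only the perpendicular component v⊥ = v sin30.4° = 7.89×10^6 m/s is bent by the field.
r = m v⊥ /(qB) = (1.67×10^-27)(7.89×10^6) / [(1×1.60×10^-19)(9.67×10^-3)] = 8.52 m.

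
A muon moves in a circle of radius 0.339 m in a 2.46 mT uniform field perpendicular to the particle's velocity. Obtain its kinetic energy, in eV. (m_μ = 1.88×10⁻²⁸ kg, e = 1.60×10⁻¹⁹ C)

v = qBr/m = (1×1.60×10^-19)(2.46×10^-3)(0.339) / (1.88×10^-28) = 7.10×10^5 m/s.
K = ½mv² = 0.5·(1.88×10^-28)·(7.10×10^5)² = 4.74×10^-17 J = 296 eV.

K ≈ 296 eV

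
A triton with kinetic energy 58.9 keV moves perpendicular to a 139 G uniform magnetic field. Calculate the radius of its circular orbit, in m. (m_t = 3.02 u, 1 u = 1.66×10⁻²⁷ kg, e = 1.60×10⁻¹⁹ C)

r ≈ 4.37 m

Convert the energy: K = 58.9 keV = 9.42×10^-15 J.
v = √(2K/m) = √(2·9.42×10^-15/5.01×10^-27) = 1.94×10^6 m/s.
r = mv/(qB) = (5.01×10^-27)(1.94×10^6) / [(1×1.60×10^-19)(0.0139)] = 4.37 m.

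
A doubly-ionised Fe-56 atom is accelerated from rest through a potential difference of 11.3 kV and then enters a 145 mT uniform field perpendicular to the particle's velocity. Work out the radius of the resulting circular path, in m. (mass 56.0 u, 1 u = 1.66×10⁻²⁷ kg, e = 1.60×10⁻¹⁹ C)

r ≈ 0.559 m

The kinetic energy gained is K = qV = (2×1.60×10^-19)(1.13×10^4) = 3.62×10^-15 J.
v = √(2K/m) = 2.79×10^5 m/s.
r = mv/(qB) = (9.30×10^-26)(2.79×10^5) / [(2×1.60×10^-19)(0.145)] = 0.559 m.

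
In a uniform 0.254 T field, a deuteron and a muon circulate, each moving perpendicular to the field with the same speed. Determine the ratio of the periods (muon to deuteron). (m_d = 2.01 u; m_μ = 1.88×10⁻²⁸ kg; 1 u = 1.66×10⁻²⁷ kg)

T = 2πm/(qB) is independent of speed, so T₂/T₁ = (m₂/q₂)/(m₁/q₁).
T_{muon}/T_{deuteron} = (1.88×10^-28/1e) / (3.34×10^-27/1e) = 0.0563.

ratio ≈ 0.0563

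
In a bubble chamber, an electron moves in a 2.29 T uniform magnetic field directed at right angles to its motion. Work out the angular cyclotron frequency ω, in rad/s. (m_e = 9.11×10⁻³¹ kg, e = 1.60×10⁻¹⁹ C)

ω ≈ 4.02×10^11 rad/s

ω = qB/m = (1×1.60×10^-19)(2.29) / (9.11×10^-31) = 4.02×10^11 rad/s.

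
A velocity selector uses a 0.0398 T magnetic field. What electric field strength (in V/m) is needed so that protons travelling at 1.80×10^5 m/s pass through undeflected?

qE = qvB ⇒ E = vB = (1.80×10^5)(0.0398) = 7160 V/m.

E ≈ 7160 V/m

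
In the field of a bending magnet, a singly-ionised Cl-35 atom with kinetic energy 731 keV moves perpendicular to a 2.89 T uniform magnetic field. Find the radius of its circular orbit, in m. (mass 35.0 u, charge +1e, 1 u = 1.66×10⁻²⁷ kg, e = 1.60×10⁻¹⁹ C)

r ≈ 0.252 m

Convert the energy: K = 731 keV = 1.17×10^-13 J.
v = √(2K/m) = √(2·1.17×10^-13/5.81×10^-26) = 2.01×10^6 m/s.
r = mv/(qB) = (5.81×10^-26)(2.01×10^6) / [(1×1.60×10^-19)(2.89)] = 0.252 m.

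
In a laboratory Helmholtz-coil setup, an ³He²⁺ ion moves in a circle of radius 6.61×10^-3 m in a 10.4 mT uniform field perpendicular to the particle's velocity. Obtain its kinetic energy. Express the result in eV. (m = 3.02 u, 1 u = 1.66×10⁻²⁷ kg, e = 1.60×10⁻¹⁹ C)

v = qBr/m = (2×1.60×10^-19)(0.0104)(6.61×10^-3) / (5.01×10^-27) = 4390 m/s.
K = ½mv² = 0.5·(5.01×10^-27)·(4390)² = 4.83×10^-20 J = 0.302 eV.

K ≈ 0.302 eV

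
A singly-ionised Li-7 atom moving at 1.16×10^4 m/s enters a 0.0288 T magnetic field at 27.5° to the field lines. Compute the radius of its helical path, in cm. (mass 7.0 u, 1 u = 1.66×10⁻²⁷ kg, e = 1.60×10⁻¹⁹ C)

Only the perpendicular component v⊥ = v sin27.5° = 5360 m/s is bent by the field.
r = m v⊥ /(qB) = (1.16×10^-26)(5360) / [(1×1.60×10^-19)(0.0288)] = 0.0135 m.

r ≈ 1.35 cm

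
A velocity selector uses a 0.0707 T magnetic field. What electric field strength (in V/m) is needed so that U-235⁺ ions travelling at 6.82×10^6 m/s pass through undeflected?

E ≈ 4.82×10^5 V/m

qE = qvB ⇒ E = vB = (6.82×10^6)(0.0707) = 4.82×10^5 V/m.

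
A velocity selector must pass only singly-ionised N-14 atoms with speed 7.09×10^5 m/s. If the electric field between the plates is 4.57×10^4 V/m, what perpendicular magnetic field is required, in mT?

B ≈ 64.5 mT

qE = qvB ⇒ B = E/v = (4.57×10^4) / (7.09×10^5) = 0.0645 T.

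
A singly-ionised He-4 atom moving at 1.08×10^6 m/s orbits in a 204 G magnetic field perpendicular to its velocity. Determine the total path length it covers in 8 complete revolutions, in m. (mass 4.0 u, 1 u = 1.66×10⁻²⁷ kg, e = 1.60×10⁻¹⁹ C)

L ≈ 110 m

r = mv/(qB) = 2.20 m, so one revolution covers 2πr = 13.8 m.
In 8 revolutions: L = 8·2πr = 110 m.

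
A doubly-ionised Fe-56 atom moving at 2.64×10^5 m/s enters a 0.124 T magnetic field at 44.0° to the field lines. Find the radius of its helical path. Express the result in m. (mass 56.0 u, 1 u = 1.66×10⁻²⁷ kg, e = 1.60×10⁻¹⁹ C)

r ≈ 0.430 m

Only the perpendicular component v⊥ = v sin44.0° = 1.83×10^5 m/s is bent by the field.
r = m v⊥ /(qB) = (9.30×10^-26)(1.83×10^5) / [(2×1.60×10^-19)(0.124)] = 0.430 m.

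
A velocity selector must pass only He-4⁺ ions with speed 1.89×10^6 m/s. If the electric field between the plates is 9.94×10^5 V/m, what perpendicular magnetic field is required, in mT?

B ≈ 526 mT

qE = qvB ⇒ B = E/v = (9.94×10^5) / (1.89×10^6) = 0.526 T.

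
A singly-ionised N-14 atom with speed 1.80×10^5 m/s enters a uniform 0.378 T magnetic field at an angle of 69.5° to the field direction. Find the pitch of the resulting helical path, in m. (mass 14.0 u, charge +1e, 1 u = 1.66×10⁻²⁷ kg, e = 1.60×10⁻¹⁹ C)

The velocity component along B is v∥ = v cos69.5° = 6.30×10^4 m/s.
The cyclotron period T = 2πm/(qB) = 2.41×10^-6 s is set by m, q, B alone.
Pitch = v∥·T = (6.30×10^4)(2.41×10^-6) = 0.152 m.

pitch ≈ 0.152 m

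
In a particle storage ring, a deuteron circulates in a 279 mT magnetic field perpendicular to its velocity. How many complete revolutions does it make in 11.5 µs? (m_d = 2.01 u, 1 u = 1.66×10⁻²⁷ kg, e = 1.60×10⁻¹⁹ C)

T = 2πm/(qB) = 2π(3.3366×10^-27) / [(1×1.60×10^-19)(0.279)] = 4.6963×10^-7 s.
N = t/T = 1.15×10^-5 / 4.6963×10^-7 ≈ 24.49, so 24 complete revolutions.

N = 24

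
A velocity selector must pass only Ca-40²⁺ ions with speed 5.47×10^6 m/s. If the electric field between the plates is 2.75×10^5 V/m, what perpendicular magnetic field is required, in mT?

qE = qvB ⇒ B = E/v = (2.75×10^5) / (5.47×10^6) = 0.0503 T.

B ≈ 50.3 mT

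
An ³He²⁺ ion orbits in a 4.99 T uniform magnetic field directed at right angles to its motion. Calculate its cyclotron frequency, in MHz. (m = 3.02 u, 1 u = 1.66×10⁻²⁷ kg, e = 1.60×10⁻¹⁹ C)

f = qB/(2πm) = (2×1.60×10^-19)(4.99) / [2π(5.01×10^-27)] = 5.07×10^7 Hz.

f ≈ 50.7 MHz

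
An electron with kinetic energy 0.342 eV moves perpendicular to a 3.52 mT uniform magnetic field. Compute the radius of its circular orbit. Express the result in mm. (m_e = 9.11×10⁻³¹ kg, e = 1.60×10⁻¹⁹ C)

r ≈ 0.561 mm

Convert the energy: K = 0.342 eV = 5.47×10^-20 J.
v = √(2K/m) = √(2·5.47×10^-20/9.11×10^-31) = 3.47×10^5 m/s.
r = mv/(qB) = (9.11×10^-31)(3.47×10^5) / [(1×1.60×10^-19)(3.52×10^-3)] = 5.61×10^-4 m.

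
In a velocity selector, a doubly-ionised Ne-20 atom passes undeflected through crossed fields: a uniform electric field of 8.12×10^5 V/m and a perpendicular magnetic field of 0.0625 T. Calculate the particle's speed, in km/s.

For zero net force, qE = qvB, so v = E/B.
v = (8.12×10^5) / (0.0625) = 1.30×10^7 m/s.

v ≈ 13000 km/s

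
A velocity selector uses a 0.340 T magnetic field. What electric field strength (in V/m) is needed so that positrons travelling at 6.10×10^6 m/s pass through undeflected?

E ≈ 2.07×10^6 V/m

qE = qvB ⇒ E = vB = (6.10×10^6)(0.340) = 2.07×10^6 V/m.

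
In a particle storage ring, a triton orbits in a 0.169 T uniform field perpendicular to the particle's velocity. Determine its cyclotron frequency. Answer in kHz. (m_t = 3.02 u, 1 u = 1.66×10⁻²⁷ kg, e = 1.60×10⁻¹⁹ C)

f = qB/(2πm) = (1×1.60×10^-19)(0.169) / [2π(5.01×10^-27)] = 8.58×10^5 Hz.

f ≈ 858 kHz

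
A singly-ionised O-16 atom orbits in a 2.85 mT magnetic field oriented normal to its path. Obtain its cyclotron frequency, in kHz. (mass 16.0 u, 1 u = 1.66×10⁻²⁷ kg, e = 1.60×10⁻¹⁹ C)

f ≈ 2.73 kHz

f = qB/(2πm) = (1×1.60×10^-19)(2.85×10^-3) / [2π(2.66×10^-26)] = 2730 Hz.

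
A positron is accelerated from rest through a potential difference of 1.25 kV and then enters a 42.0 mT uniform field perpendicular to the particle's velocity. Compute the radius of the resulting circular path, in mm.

r ≈ 2.84 mm

The kinetic energy gained is K = qV = (1×1.60×10^-19)(1250) = 2.00×10^-16 J.
v = √(2K/m) = 2.10×10^7 m/s.
r = mv/(qB) = (9.11×10^-31)(2.10×10^7) / [(1×1.60×10^-19)(0.0420)] = 2.84×10^-3 m.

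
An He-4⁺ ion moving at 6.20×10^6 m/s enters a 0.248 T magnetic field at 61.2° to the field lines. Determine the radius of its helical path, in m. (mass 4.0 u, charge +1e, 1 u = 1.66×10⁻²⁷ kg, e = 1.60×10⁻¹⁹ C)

Only the perpendicular component v⊥ = v sin61.2° = 5.43×10^6 m/s is bent by the field.
r = m v⊥ /(qB) = (6.64×10^-27)(5.43×10^6) / [(1×1.60×10^-19)(0.248)] = 0.909 m.

r ≈ 0.909 m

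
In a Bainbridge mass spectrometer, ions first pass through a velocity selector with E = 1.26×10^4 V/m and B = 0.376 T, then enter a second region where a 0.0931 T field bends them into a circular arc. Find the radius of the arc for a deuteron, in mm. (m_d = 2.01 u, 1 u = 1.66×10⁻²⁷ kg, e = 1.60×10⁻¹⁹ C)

r ≈ 7.51 mm

The selector passes v = E/B = 1.26×10^4/0.376 = 3.35×10^4 m/s.
In the deflection region, r = mv/(qB₂) = (3.34×10^-27)(3.35×10^4) / [(1×1.60×10^-19)(0.0931)] = 7.51×10^-3 m.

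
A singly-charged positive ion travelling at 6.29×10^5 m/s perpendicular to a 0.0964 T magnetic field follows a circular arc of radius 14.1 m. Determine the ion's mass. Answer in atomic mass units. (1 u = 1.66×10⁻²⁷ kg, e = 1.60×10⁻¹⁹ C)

qvB = mv²/r ⇒ m = qBr/v.
m = (1×1.60×10^-19)(0.0964)(14.1) / (6.29×10^5) = 3.46×10^-25 kg = 208 u.

m ≈ 208 u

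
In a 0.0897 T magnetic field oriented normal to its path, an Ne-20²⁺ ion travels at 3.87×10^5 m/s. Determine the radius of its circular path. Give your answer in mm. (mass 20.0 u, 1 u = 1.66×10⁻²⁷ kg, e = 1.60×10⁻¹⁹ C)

r ≈ 448 mm

The magnetic force provides the centripetal force: qvB = mv²/r, so r = mv/(qB).
r = (3.32×10^-26 kg)(3.87×10^5 m/s) / [(2×1.60×10^-19 C)(0.0897 T)] = 0.448 m.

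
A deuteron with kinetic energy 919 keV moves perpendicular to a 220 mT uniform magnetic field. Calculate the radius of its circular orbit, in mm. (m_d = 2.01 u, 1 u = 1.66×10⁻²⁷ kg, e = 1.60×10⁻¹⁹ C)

r ≈ 890 mm

Convert the energy: K = 919 keV = 1.47×10^-13 J.
v = √(2K/m) = √(2·1.47×10^-13/3.34×10^-27) = 9.39×10^6 m/s.
r = mv/(qB) = (3.34×10^-27)(9.39×10^6) / [(1×1.60×10^-19)(0.220)] = 0.890 m.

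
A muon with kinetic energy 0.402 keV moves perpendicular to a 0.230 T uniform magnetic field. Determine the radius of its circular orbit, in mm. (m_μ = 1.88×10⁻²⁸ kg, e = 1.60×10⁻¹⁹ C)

r ≈ 4.23 mm

Convert the energy: K = 0.402 keV = 6.43×10^-17 J.
v = √(2K/m) = √(2·6.43×10^-17/1.88×10^-28) = 8.27×10^5 m/s.
r = mv/(qB) = (1.88×10^-28)(8.27×10^5) / [(1×1.60×10^-19)(0.230)] = 4.23×10^-3 m.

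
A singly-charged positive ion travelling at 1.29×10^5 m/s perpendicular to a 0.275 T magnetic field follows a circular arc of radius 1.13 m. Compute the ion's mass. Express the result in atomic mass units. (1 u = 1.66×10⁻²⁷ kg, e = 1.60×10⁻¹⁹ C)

m ≈ 232 u

qvB = mv²/r ⇒ m = qBr/v.
m = (1×1.60×10^-19)(0.275)(1.13) / (1.29×10^5) = 3.85×10^-25 kg = 232 u.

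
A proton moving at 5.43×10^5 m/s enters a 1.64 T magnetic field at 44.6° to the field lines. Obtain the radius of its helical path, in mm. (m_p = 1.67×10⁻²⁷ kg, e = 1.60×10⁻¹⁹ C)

Only the perpendicular component v⊥ = v sin44.6° = 3.81×10^5 m/s is bent by the field.
r = m v⊥ /(qB) = (1.67×10^-27)(3.81×10^5) / [(1×1.60×10^-19)(1.64)] = 2.43×10^-3 m.

r ≈ 2.43 mm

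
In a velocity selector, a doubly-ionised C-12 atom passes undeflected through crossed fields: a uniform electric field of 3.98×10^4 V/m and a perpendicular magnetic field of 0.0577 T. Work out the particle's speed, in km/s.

For zero net force, qE = qvB, so v = E/B.
v = (3.98×10^4) / (0.0577) = 6.90×10^5 m/s.

v ≈ 690 km/s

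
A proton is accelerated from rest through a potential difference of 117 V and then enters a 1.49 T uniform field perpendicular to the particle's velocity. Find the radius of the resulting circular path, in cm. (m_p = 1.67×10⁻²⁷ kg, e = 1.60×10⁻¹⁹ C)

r ≈ 0.105 cm

The kinetic energy gained is K = qV = (1×1.60×10^-19)(117) = 1.87×10^-17 J.
v = √(2K/m) = 1.50×10^5 m/s.
r = mv/(qB) = (1.67×10^-27)(1.50×10^5) / [(1×1.60×10^-19)(1.49)] = 1.05×10^-3 m.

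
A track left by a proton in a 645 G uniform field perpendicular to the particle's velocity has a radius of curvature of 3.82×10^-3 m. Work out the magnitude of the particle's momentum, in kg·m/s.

Since qvB = mv²/r, the momentum p = mv = qBr.
p = (1×1.60×10^-19)(0.0645)(3.82×10^-3) = 3.94×10^-23 kg·m/s.

p ≈ 3.94×10^-23 kg·m/s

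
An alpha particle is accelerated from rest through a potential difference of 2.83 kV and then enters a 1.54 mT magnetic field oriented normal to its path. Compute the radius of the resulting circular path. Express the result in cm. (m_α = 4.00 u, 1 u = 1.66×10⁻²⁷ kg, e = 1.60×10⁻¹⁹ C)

r ≈ 704 cm

The kinetic energy gained is K = qV = (2×1.60×10^-19)(2830) = 9.06×10^-16 J.
v = √(2K/m) = 5.22×10^5 m/s.
r = mv/(qB) = (6.64×10^-27)(5.22×10^5) / [(2×1.60×10^-19)(1.54×10^-3)] = 7.04 m.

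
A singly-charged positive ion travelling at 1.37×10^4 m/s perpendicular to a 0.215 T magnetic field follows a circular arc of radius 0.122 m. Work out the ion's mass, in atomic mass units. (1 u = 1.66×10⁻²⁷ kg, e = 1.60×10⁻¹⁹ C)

qvB = mv²/r ⇒ m = qBr/v.
m = (1×1.60×10^-19)(0.215)(0.122) / (1.37×10^4) = 3.06×10^-25 kg = 185 u.

m ≈ 185 u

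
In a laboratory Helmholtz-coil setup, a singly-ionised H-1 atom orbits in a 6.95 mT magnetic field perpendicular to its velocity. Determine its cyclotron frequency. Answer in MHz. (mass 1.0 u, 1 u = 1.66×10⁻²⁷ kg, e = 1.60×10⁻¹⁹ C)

f ≈ 0.107 MHz

f = qB/(2πm) = (1×1.60×10^-19)(6.95×10^-3) / [2π(1.66×10^-27)] = 1.07×10^5 Hz.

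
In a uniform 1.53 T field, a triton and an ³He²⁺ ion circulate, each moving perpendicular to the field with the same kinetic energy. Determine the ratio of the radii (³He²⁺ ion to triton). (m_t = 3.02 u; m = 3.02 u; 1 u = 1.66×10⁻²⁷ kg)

r = √(2mK)/(qB) ⇒ at equal K, r ∝ √m/q.
r_{³He²⁺ ion}/r_{triton} = 0.500.

ratio ≈ 0.500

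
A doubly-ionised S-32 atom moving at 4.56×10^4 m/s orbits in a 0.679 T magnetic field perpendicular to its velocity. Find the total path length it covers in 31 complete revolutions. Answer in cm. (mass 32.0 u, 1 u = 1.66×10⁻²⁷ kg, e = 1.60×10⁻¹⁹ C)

r = mv/(qB) = 0.0111 m, so one revolution covers 2πr = 0.0700 m.
In 31 revolutions: L = 31·2πr = 2.17 m.

L ≈ 217 cm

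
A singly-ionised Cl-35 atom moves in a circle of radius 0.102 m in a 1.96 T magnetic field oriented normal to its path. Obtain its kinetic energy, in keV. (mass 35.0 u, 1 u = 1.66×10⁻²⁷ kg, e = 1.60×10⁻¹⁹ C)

K ≈ 55.0 keV

v = qBr/m = (1×1.60×10^-19)(1.96)(0.102) / (5.81×10^-26) = 5.51×10^5 m/s.
K = ½mv² = 0.5·(5.81×10^-26)·(5.51×10^5)² = 8.81×10^-15 J = 55.0 keV.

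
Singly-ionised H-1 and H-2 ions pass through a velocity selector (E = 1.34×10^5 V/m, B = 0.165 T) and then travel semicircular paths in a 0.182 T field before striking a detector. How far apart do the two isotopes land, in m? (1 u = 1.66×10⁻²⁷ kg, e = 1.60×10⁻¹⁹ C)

Δd ≈ 0.0926 m

Both emerge at v = E/B₁ = 8.12×10^5 m/s.
r = mv/(qB₂), so r₁ = 0.0463 m and r₂ = 0.0926 m, giving Δr = 0.0463 m.
After a semicircle each ion lands a diameter 2r from the entry slit, so the separation is 2Δr = 0.0926 m.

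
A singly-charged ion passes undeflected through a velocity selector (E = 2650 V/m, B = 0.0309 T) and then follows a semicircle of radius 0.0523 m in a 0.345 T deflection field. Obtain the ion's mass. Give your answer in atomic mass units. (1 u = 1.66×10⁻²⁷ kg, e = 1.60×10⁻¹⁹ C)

m ≈ 20.3 u

v = E/B₁ = 8.58×10^4 m/s.
From r = mv/(qB₂), m = qB₂r/v = (1×1.60×10^-19)(0.345)(0.0523) / (8.58×10^4) = 3.37×10^-26 kg.
In atomic mass units: m = 3.37×10^-26 / 1.66×10^-27 = 20.3 u.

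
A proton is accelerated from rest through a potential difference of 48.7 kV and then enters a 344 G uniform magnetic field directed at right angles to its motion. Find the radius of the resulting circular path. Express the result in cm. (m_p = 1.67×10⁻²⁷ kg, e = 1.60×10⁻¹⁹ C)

The kinetic energy gained is K = qV = (1×1.60×10^-19)(4.87×10^4) = 7.79×10^-15 J.
v = √(2K/m) = 3.05×10^6 m/s.
r = mv/(qB) = (1.67×10^-27)(3.05×10^6) / [(1×1.60×10^-19)(0.0344)] = 0.927 m.

r ≈ 92.7 cm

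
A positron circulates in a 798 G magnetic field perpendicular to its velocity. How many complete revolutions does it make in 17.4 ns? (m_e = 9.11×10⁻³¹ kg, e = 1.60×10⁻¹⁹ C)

N = 38

T = 2πm/(qB) = 2π(9.11×10^-31) / [(1×1.60×10^-19)(0.0798)] = 4.4831×10^-10 s.
N = t/T = 1.74×10^-8 / 4.4831×10^-10 ≈ 38.81, so 38 complete revolutions.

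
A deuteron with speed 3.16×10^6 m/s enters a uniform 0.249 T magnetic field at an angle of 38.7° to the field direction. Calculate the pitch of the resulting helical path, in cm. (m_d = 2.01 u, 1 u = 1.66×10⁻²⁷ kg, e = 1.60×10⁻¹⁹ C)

The velocity component along B is v∥ = v cos38.7° = 2.47×10^6 m/s.
The cyclotron period T = 2πm/(qB) = 5.26×10^-7 s is set by m, q, B alone.
Pitch = v∥·T = (2.47×10^6)(5.26×10^-7) = 1.30 m.

pitch ≈ 130 cm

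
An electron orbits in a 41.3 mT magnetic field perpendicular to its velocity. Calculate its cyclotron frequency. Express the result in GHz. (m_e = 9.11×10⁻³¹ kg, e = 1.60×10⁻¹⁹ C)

f = qB/(2πm) = (1×1.60×10^-19)(0.0413) / [2π(9.11×10^-31)] = 1.15×10^9 Hz.

f ≈ 1.15 GHz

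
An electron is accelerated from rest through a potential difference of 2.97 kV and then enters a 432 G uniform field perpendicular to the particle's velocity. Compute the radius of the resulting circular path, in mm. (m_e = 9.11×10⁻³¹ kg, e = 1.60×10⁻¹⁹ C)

r ≈ 4.26 mm

The kinetic energy gained is K = qV = (1×1.60×10^-19)(2970) = 4.75×10^-16 J.
v = √(2K/m) = 3.23×10^7 m/s.
r = mv/(qB) = (9.11×10^-31)(3.23×10^7) / [(1×1.60×10^-19)(0.0432)] = 4.26×10^-3 m.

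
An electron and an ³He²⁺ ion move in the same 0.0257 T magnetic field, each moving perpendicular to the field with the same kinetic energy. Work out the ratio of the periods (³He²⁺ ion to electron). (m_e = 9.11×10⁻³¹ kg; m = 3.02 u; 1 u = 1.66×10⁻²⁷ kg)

ratio ≈ 2750

T = 2πm/(qB) is independent of speed, so T₂/T₁ = (m₂/q₂)/(m₁/q₁).
T_{³He²⁺ ion}/T_{electron} = (5.01×10^-27/2e) / (9.11×10^-31/1e) = 2750.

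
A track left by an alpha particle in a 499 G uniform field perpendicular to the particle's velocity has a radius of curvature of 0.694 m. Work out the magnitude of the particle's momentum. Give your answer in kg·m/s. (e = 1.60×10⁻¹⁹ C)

p ≈ 1.11×10^-20 kg·m/s

Since qvB = mv²/r, the momentum p = mv = qBr.
p = (2×1.60×10^-19)(0.0499)(0.694) = 1.11×10^-20 kg·m/s.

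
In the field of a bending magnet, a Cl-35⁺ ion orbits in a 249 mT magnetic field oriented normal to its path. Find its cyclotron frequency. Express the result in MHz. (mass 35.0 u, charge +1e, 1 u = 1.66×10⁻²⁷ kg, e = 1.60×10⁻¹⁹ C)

f ≈ 0.109 MHz

f = qB/(2πm) = (1×1.60×10^-19)(0.249) / [2π(5.81×10^-26)] = 1.09×10^5 Hz.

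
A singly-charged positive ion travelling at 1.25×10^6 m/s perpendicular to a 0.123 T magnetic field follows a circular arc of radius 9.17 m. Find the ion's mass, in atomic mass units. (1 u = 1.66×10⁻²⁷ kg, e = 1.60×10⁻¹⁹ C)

qvB = mv²/r ⇒ m = qBr/v.
m = (1×1.60×10^-19)(0.123)(9.17) / (1.25×10^6) = 1.44×10^-25 kg = 87.0 u.

m ≈ 87.0 u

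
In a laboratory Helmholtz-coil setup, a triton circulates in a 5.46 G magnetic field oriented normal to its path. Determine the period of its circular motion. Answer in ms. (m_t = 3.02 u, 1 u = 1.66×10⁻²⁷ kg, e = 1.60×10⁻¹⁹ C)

The cyclotron period is independent of speed: T = 2πm/(qB).
T = 2π(5.01×10^-27) / [(1×1.60×10^-19)(5.46×10^-4)] = 3.61×10^-4 s.

T ≈ 0.361 ms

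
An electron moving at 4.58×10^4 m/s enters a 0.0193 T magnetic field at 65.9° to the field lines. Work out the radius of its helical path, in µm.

Only the perpendicular component v⊥ = v sin65.9° = 4.18×10^4 m/s is bent by the field.
r = m v⊥ /(qB) = (9.11×10^-31)(4.18×10^4) / [(1×1.60×10^-19)(0.0193)] = 1.23×10^-5 m.

r ≈ 12.3 µm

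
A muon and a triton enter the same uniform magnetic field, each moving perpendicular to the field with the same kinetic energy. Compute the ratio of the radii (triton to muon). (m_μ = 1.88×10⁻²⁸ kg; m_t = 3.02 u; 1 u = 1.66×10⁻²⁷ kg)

ratio ≈ 5.16

r = √(2mK)/(qB) ⇒ at equal K, r ∝ √m/q.
r_{triton}/r_{muon} = 5.16.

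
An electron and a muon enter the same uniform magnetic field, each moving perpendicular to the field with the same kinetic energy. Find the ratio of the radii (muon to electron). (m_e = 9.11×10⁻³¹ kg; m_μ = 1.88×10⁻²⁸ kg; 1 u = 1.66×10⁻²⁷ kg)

r = √(2mK)/(qB) ⇒ at equal K, r ∝ √m/q.
r_{muon}/r_{electron} = 14.4.

ratio ≈ 14.4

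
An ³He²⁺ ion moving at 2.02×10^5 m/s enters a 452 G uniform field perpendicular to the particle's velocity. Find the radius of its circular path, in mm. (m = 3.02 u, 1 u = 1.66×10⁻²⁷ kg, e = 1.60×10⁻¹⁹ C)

r ≈ 70.0 mm

The magnetic force provides the centripetal force: qvB = mv²/r, so r = mv/(qB).
r = (5.01×10^-27 kg)(2.02×10^5 m/s) / [(2×1.60×10^-19 C)(0.0452 T)] = 0.0700 m.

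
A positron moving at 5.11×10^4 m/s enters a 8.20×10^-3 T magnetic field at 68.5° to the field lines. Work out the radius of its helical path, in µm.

Only the perpendicular component v⊥ = v sin68.5° = 4.75×10^4 m/s is bent by the field.
r = m v⊥ /(qB) = (9.11×10^-31)(4.75×10^4) / [(1×1.60×10^-19)(8.20×10^-3)] = 3.30×10^-5 m.

r ≈ 33.0 µm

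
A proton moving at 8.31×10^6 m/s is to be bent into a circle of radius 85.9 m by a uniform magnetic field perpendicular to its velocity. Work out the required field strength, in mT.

qvB = mv²/r gives B = mv/(qr).
B = (1.67×10^-27)(8.31×10^6) / [(1×1.60×10^-19)(85.9)] = 1.01×10^-3 T.

B ≈ 1.01 mT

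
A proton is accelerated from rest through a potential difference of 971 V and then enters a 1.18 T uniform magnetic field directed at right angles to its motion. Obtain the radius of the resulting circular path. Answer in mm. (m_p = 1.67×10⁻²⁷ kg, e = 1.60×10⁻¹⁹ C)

r ≈ 3.82 mm

The kinetic energy gained is K = qV = (1×1.60×10^-19)(971) = 1.55×10^-16 J.
v = √(2K/m) = 4.31×10^5 m/s.
r = mv/(qB) = (1.67×10^-27)(4.31×10^5) / [(1×1.60×10^-19)(1.18)] = 3.82×10^-3 m.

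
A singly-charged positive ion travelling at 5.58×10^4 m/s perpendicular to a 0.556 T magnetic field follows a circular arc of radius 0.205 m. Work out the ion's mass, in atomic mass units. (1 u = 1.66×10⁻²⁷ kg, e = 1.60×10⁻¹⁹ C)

qvB = mv²/r ⇒ m = qBr/v.
m = (1×1.60×10^-19)(0.556)(0.205) / (5.58×10^4) = 3.27×10^-25 kg = 197 u.

m ≈ 197 u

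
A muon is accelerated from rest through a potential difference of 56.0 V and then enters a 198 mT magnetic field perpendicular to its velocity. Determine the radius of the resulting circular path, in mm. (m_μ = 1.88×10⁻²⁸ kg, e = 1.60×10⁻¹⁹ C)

r ≈ 1.83 mm

The kinetic energy gained is K = qV = (1×1.60×10^-19)(56.0) = 8.96×10^-18 J.
v = √(2K/m) = 3.09×10^5 m/s.
r = mv/(qB) = (1.88×10^-28)(3.09×10^5) / [(1×1.60×10^-19)(0.198)] = 1.83×10^-3 m.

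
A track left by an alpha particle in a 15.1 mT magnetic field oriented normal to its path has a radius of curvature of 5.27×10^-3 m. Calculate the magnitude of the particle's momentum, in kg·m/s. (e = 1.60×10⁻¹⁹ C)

p ≈ 2.55×10^-23 kg·m/s

Since qvB = mv²/r, the momentum p = mv = qBr.
p = (2×1.60×10^-19)(0.0151)(5.27×10^-3) = 2.55×10^-23 kg·m/s.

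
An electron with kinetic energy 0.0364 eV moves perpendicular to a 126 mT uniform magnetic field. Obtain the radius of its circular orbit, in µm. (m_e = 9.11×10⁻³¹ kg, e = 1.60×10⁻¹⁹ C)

r ≈ 5.11 µm

Convert the energy: K = 0.0364 eV = 5.82×10^-21 J.
v = √(2K/m) = √(2·5.82×10^-21/9.11×10^-31) = 1.13×10^5 m/s.
r = mv/(qB) = (9.11×10^-31)(1.13×10^5) / [(1×1.60×10^-19)(0.126)] = 5.11×10^-6 m.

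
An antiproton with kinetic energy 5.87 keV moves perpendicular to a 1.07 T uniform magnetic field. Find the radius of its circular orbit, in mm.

Convert the energy: K = 5.87 keV = 9.39×10^-16 J.
v = √(2K/m) = √(2·9.39×10^-16/1.67×10^-27) = 1.06×10^6 m/s.
r = mv/(qB) = (1.67×10^-27)(1.06×10^6) / [(1×1.60×10^-19)(1.07)] = 0.0103 m.

r ≈ 10.3 mm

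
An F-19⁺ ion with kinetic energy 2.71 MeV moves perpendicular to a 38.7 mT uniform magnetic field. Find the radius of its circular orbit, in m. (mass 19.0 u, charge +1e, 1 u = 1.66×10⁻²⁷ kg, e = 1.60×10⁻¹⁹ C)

r ≈ 26.7 m

Convert the energy: K = 2.71 MeV = 4.34×10^-13 J.
v = √(2K/m) = √(2·4.34×10^-13/3.15×10^-26) = 5.24×10^6 m/s.
r = mv/(qB) = (3.15×10^-26)(5.24×10^6) / [(1×1.60×10^-19)(0.0387)] = 26.7 m.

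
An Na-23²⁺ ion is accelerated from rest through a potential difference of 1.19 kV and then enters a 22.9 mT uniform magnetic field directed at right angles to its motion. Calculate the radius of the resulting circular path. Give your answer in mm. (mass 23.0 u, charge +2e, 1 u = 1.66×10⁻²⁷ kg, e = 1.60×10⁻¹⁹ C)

r ≈ 736 mm

The kinetic energy gained is K = qV = (2×1.60×10^-19)(1190) = 3.81×10^-16 J.
v = √(2K/m) = 1.41×10^5 m/s.
r = mv/(qB) = (3.82×10^-26)(1.41×10^5) / [(2×1.60×10^-19)(0.0229)] = 0.736 m.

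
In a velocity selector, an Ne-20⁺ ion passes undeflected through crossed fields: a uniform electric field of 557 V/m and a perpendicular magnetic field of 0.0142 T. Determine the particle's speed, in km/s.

v ≈ 39.2 km/s

For zero net force, qE = qvB, so v = E/B.
v = (557) / (0.0142) = 3.92×10^4 m/s.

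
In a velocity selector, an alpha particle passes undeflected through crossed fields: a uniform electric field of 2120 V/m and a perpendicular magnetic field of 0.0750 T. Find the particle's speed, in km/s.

For zero net force, qE = qvB, so v = E/B.
v = (2120) / (0.0750) = 2.83×10^4 m/s.

v ≈ 28.3 km/s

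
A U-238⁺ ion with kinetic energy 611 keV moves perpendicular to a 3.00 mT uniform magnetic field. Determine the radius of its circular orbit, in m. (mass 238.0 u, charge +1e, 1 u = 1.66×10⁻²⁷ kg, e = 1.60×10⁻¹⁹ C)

Convert the energy: K = 611 keV = 9.78×10^-14 J.
v = √(2K/m) = √(2·9.78×10^-14/3.95×10^-25) = 7.03×10^5 m/s.
r = mv/(qB) = (3.95×10^-25)(7.03×10^5) / [(1×1.60×10^-19)(3.00×10^-3)] = 579 m.

r ≈ 579 m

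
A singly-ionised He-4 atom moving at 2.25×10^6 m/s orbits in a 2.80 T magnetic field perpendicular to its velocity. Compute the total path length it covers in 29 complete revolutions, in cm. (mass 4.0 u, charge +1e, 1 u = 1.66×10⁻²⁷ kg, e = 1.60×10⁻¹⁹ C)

L ≈ 608 cm

r = mv/(qB) = 0.0333 m, so one revolution covers 2πr = 0.210 m.
In 29 revolutions: L = 29·2πr = 6.08 m.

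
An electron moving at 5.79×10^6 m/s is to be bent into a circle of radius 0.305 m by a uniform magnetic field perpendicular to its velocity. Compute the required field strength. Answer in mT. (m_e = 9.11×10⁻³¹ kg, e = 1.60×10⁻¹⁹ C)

qvB = mv²/r gives B = mv/(qr).
B = (9.11×10^-31)(5.79×10^6) / [(1×1.60×10^-19)(0.305)] = 1.08×10^-4 T.

B ≈ 0.108 mT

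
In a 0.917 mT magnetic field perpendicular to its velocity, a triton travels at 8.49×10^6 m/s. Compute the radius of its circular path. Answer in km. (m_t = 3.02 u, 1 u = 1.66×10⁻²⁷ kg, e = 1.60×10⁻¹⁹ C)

r ≈ 0.290 km

The magnetic force provides the centripetal force: qvB = mv²/r, so r = mv/(qB).
r = (5.01×10^-27 kg)(8.49×10^6 m/s) / [(1×1.60×10^-19 C)(9.17×10^-4 T)] = 290 m.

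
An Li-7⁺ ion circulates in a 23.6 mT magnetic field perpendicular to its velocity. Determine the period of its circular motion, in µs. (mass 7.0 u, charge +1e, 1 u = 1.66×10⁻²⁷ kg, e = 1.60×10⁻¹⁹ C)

The cyclotron period is independent of speed: T = 2πm/(qB).
T = 2π(1.16×10^-26) / [(1×1.60×10^-19)(0.0236)] = 1.93×10^-5 s.

T ≈ 19.3 µs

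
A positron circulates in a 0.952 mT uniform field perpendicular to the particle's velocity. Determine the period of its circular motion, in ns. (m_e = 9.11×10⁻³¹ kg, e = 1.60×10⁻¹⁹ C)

The cyclotron period is independent of speed: T = 2πm/(qB).
T = 2π(9.11×10^-31) / [(1×1.60×10^-19)(9.52×10^-4)] = 3.76×10^-8 s.

T ≈ 37.6 ns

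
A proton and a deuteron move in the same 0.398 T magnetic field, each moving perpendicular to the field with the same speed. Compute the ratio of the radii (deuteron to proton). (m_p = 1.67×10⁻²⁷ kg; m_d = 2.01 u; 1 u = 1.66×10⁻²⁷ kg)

r = mv/(qB) ⇒ at equal v, r ∝ m/q.
r_{deuteron}/r_{proton} = 2.00.

ratio ≈ 2.00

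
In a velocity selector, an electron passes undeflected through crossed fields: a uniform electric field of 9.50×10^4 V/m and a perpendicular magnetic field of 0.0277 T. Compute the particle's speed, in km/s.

v ≈ 3430 km/s

For zero net force, qE = qvB, so v = E/B.
v = (9.50×10^4) / (0.0277) = 3.43×10^6 m/s.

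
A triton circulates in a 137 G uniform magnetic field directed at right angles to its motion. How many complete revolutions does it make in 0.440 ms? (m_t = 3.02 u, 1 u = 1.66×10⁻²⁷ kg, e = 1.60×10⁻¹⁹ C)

T = 2πm/(qB) = 2π(5.0132×10^-27) / [(1×1.60×10^-19)(0.0137)] = 1.4370×10^-5 s.
N = t/T = 4.40×10^-4 / 1.4370×10^-5 ≈ 30.62, so 30 complete revolutions.

N = 30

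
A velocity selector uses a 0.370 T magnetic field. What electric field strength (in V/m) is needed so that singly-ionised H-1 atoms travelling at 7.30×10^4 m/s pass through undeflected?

E ≈ 2.70×10^4 V/m

qE = qvB ⇒ E = vB = (7.30×10^4)(0.370) = 2.70×10^4 V/m.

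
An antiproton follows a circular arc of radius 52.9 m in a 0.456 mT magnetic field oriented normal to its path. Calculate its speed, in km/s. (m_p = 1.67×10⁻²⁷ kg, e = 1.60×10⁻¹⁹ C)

v ≈ 2310 km/s

From qvB = mv²/r, v = qBr/m.
v = (1×1.60×10^-19)(4.56×10^-4)(52.9) / (1.67×10^-27) = 2.31×10^6 m/s.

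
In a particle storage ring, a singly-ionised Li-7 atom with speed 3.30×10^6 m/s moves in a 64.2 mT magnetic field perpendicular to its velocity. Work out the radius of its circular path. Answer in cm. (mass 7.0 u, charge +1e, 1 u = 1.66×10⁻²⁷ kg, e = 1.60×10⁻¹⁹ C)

r ≈ 373 cm

The magnetic force provides the centripetal force: qvB = mv²/r, so r = mv/(qB).
r = (1.16×10^-26 kg)(3.30×10^6 m/s) / [(1×1.60×10^-19 C)(0.0642 T)] = 3.73 m.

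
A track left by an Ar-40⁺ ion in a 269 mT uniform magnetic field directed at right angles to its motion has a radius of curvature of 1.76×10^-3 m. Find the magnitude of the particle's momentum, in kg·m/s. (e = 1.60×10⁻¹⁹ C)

p ≈ 7.58×10^-23 kg·m/s

Since qvB = mv²/r, the momentum p = mv = qBr.
p = (1×1.60×10^-19)(0.269)(1.76×10^-3) = 7.58×10^-23 kg·m/s.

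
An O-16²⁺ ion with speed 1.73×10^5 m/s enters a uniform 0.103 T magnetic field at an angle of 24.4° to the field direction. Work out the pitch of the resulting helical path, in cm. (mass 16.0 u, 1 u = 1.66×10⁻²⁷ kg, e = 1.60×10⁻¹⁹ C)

pitch ≈ 79.8 cm

The velocity component along B is v∥ = v cos24.4° = 1.58×10^5 m/s.
The cyclotron period T = 2πm/(qB) = 5.06×10^-6 s is set by m, q, B alone.
Pitch = v∥·T = (1.58×10^5)(5.06×10^-6) = 0.798 m.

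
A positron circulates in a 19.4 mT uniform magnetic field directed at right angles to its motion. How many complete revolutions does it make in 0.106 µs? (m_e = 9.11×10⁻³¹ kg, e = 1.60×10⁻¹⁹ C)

N = 57

T = 2πm/(qB) = 2π(9.11×10^-31) / [(1×1.60×10^-19)(0.0194)] = 1.8441×10^-9 s.
N = t/T = 1.06×10^-7 / 1.8441×10^-9 ≈ 57.48, so 57 complete revolutions.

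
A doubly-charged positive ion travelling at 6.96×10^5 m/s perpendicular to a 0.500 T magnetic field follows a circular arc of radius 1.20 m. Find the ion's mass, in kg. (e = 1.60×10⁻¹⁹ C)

qvB = mv²/r ⇒ m = qBr/v.
m = (2×1.60×10^-19)(0.500)(1.20) / (6.96×10^5) = 2.76×10^-25 kg.

m ≈ 2.76×10^-25 kg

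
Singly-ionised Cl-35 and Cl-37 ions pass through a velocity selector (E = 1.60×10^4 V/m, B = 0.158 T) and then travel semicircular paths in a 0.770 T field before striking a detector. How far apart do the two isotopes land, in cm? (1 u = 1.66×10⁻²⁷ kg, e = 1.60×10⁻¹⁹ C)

Δd ≈ 0.546 cm

Both emerge at v = E/B₁ = 1.01×10^5 m/s.
r = mv/(qB₂), so r₁ = 0.04776 m and r₂ = 0.05048 m, giving Δr = 2.73×10^-3 m.
After a semicircle each ion lands a diameter 2r from the entry slit, so the separation is 2Δr = 5.46×10^-3 m.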